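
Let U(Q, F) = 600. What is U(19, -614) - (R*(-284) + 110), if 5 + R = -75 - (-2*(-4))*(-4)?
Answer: -13142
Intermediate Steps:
R = -48 (R = -5 + (-75 - (-2*(-4))*(-4)) = -5 + (-75 - 8*(-4)) = -5 + (-75 - 1*(-32)) = -5 + (-75 + 32) = -5 - 43 = -48)
U(19, -614) - (R*(-284) + 110) = 600 - (-48*(-284) + 110) = 600 - (13632 + 110) = 600 - 1*13742 = 600 - 13742 = -13142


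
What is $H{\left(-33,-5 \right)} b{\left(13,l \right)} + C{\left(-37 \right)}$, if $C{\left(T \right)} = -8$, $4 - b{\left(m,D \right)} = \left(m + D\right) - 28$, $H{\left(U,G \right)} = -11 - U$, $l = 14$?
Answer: $102$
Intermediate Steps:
$b{\left(m,D \right)} = 32 - D - m$ ($b{\left(m,D \right)} = 4 - \left(\left(m + D\right) - 28\right) = 4 - \left(\left(D + m\right) - 28\right) = 4 - \left(-28 + D + m\right) = 32 - D - m$)
$H{\left(-33,-5 \right)} b{\left(13,l \right)} + C{\left(-37 \right)} = \left(-11 - -33\right) \left(32 - 14 - 13\right) - 8 = \left(-11 + 33\right) \left(32 - 14 - 13\right) - 8 = 22 \cdot 5 - 8 = 110 - 8 = 102$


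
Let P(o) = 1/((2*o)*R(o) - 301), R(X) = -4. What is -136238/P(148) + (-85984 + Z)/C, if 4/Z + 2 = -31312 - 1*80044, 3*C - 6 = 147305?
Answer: 1659400871120930256/8202129169 ≈ 2.0231e+8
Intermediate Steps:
C = 147311/3 (C = 2 + (⅓)*147305 = 2 + 147305/3 = 147311/3 ≈ 49104.)
Z = -2/55679 (Z = 4/(-2 + (-31312 - 1*80044)) = 4/(-2 + (-31312 - 80044)) = 4/(-2 - 111356) = 4/(-111358) = 4*(-1/111358) = -2/55679 ≈ -3.5920e-5)
P(o) = 1/(-301 - 8*o) (P(o) = 1/((2*o)*(-4) - 301) = 1/(-8*o - 301) = 1/(-301 - 8*o))
-136238/P(148) + (-85984 + Z)/C = -136238/(1/(-301 - 8*148)) + (-85984 - 2/55679)/(147311/3) = -136238/(1/(-301 - 1184)) - 4787503138/55679*3/147311 = -136238/(1/(-1485)) - 14362509414/8202129169 = -136238/(-1/1485) - 14362509414/8202129169 = -136238*(-1485) - 14362509414/8202129169 = 202313430 - 14362509414/8202129169 = 1659400871120930256/8202129169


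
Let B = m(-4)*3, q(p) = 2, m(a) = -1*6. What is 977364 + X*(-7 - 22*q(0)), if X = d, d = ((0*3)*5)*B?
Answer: 977364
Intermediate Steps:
m(a) = -6
B = -18 (B = -6*3 = -18)
d = 0 (d = ((0*3)*5)*(-18) = (0*5)*(-18) = 0*(-18) = 0)
X = 0
977364 + X*(-7 - 22*q(0)) = 977364 + 0*(-7 - 22*2) = 977364 + 0*(-7 - 44) = 977364 + 0*(-51) = 977364 + 0 = 977364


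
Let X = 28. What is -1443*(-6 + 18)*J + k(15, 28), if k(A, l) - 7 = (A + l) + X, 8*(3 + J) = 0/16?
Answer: 52026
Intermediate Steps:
J = -3 (J = -3 + (0/16)/8 = -3 + (0*(1/16))/8 = -3 + (⅛)*0 = -3 + 0 = -3)
k(A, l) = 35 + A + l (k(A, l) = 7 + ((A + l) + 28) = 7 + (28 + A + l) = 35 + A + l)
-1443*(-6 + 18)*J + k(15, 28) = -1443*(-6 + 18)*(-3) + (35 + 15 + 28) = -17316*(-3) + 78 = -1443*(-36) + 78 = 51948 + 78 = 52026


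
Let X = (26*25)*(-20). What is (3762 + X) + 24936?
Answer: 15698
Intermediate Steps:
X = -13000 (X = 650*(-20) = -13000)
(3762 + X) + 24936 = (3762 - 13000) + 24936 = -9238 + 24936 = 15698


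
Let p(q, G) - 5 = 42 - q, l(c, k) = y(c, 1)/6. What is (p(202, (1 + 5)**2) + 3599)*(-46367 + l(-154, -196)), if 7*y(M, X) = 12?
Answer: -159686964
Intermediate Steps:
y(M, X) = 12/7 (y(M, X) = (1/7)*12 = 12/7)
l(c, k) = 2/7 (l(c, k) = (12/7)/6 = (12/7)*(1/6) = 2/7)
p(q, G) = 47 - q (p(q, G) = 5 + (42 - q) = 47 - q)
(p(202, (1 + 5)**2) + 3599)*(-46367 + l(-154, -196)) = ((47 - 1*202) + 3599)*(-46367 + 2/7) = ((47 - 202) + 3599)*(-324567/7) = (-155 + 3599)*(-324567/7) = 3444*(-324567/7) = -159686964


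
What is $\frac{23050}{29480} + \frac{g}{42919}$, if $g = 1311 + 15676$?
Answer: $\frac{149005971}{126525212} \approx 1.1777$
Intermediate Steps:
$g = 16987$
$\frac{23050}{29480} + \frac{g}{42919} = \frac{23050}{29480} + \frac{16987}{42919} = 23050 \cdot \frac{1}{29480} + 16987 \cdot \frac{1}{42919} = \frac{2305}{2948} + \frac{16987}{42919} = \frac{149005971}{126525212}$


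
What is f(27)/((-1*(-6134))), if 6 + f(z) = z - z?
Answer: -3/3067 ≈ -0.00097816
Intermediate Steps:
f(z) = -6 (f(z) = -6 + (z - z) = -6 + 0 = -6)
f(27)/((-1*(-6134))) = -6/((-1*(-6134))) = -6/6134 = -6*1/6134 = -3/3067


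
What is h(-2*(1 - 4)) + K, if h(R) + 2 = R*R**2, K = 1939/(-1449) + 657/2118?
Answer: 31124159/146142 ≈ 212.97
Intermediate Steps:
K = -150229/146142 (K = 1939*(-1/1449) + 657*(1/2118) = -277/207 + 219/706 = -150229/146142 ≈ -1.0280)
h(R) = -2 + R**3 (h(R) = -2 + R*R**2 = -2 + R**3)
h(-2*(1 - 4)) + K = (-2 + (-2*(1 - 4))**3) - 150229/146142 = (-2 + (-2*(-3))**3) - 150229/146142 = (-2 + 6**3) - 150229/146142 = (-2 + 216) - 150229/146142 = 214 - 150229/146142 = 31124159/146142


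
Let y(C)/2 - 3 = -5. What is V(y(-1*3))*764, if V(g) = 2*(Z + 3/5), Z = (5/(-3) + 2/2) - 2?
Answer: -47368/15 ≈ -3157.9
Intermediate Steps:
y(C) = -4 (y(C) = 6 + 2*(-5) = 6 - 10 = -4)
Z = -8/3 (Z = (5*(-⅓) + 2*(½)) - 2 = (-5/3 + 1) - 2 = -⅔ - 2 = -8/3 ≈ -2.6667)
V(g) = -62/15 (V(g) = 2*(-8/3 + 3/5) = 2*(-8/3 + 3*(⅕)) = 2*(-8/3 + ⅗) = 2*(-31/15) = -62/15)
V(y(-1*3))*764 = -62/15*764 = -47368/15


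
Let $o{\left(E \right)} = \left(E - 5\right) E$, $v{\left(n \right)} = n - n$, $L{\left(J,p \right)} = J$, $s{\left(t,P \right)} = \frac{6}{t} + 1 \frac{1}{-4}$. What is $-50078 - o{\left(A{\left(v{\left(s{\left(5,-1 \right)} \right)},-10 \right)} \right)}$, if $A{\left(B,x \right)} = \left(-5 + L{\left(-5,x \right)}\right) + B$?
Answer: $-50228$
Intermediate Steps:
$s{\left(t,P \right)} = - \frac{1}{4} + \frac{6}{t}$ ($s{\left(t,P \right)} = \frac{6}{t} + 1 \left(- \frac{1}{4}\right) = \frac{6}{t} - \frac{1}{4} = - \frac{1}{4} + \frac{6}{t}$)
$v{\left(n \right)} = 0$
$A{\left(B,x \right)} = -10 + B$ ($A{\left(B,x \right)} = \left(-5 - 5\right) + B = -10 + B$)
$o{\left(E \right)} = E \left(-5 + E\right)$ ($o{\left(E \right)} = \left(-5 + E\right) E = E \left(-5 + E\right)$)
$-50078 - o{\left(A{\left(v{\left(s{\left(5,-1 \right)} \right)},-10 \right)} \right)} = -50078 - \left(-10 + 0\right) \left(-5 + \left(-10 + 0\right)\right) = -50078 - - 10 \left(-5 - 10\right) = -50078 - \left(-10\right) \left(-15\right) = -50078 - 150 = -50228$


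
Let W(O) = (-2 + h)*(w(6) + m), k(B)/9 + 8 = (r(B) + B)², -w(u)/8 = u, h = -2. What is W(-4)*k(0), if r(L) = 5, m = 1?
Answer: 28764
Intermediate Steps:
w(u) = -8*u
k(B) = -72 + 9*(5 + B)²
W(O) = 188 (W(O) = (-2 - 2)*(-8*6 + 1) = -4*(-48 + 1) = -4*(-47) = 188)
W(-4)*k(0) = 188*(-72 + 9*(5 + 0)²) = 188*(-72 + 9*5²) = 188*(-72 + 9*25) = 188*(-72 + 225) = 188*153 = 28764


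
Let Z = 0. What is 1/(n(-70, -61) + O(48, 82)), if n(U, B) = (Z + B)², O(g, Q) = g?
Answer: 1/3769 ≈ 0.00026532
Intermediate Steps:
n(U, B) = B² (n(U, B) = (0 + B)² = B²)
1/(n(-70, -61) + O(48, 82)) = 1/((-61)² + 48) = 1/(3721 + 48) = 1/3769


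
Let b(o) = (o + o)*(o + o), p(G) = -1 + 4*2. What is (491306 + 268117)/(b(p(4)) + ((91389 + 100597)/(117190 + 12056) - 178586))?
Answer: -49076192529/11528000977 ≈ -4.2571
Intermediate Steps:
p(G) = 7 (p(G) = -1 + 8 = 7)
b(o) = 4*o**2 (b(o) = (2*o)*(2*o) = 4*o**2)
(491306 + 268117)/(b(p(4)) + ((91389 + 100597)/(117190 + 12056) - 178586)) = (491306 + 268117)/(4*7**2 + ((91389 + 100597)/(117190 + 12056) - 178586)) = 759423/(4*49 + (191986/129246 - 178586)) = 759423/(196 + (191986*(1/129246) - 178586)) = 759423/(196 + (95993/64623 - 178586)) = 759423/(196 - 11540667085/64623) = 759423/(-11528000977/64623) = 759423*(-64623/11528000977) = -49076192529/11528000977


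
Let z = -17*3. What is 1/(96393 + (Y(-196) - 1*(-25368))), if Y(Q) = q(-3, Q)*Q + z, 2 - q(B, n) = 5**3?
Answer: 1/145818 ≈ 6.8579e-6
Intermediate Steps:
q(B, n) = -123 (q(B, n) = 2 - 1*5**3 = 2 - 1*125 = 2 - 125 = -123)
z = -51
Y(Q) = -51 - 123*Q (Y(Q) = -123*Q - 51 = -51 - 123*Q)
1/(96393 + (Y(-196) - 1*(-25368))) = 1/(96393 + ((-51 - 123*(-196)) - 1*(-25368))) = 1/(96393 + ((-51 + 24108) + 25368)) = 1/(96393 + (24057 + 25368)) = 1/(96393 + 49425) = 1/145818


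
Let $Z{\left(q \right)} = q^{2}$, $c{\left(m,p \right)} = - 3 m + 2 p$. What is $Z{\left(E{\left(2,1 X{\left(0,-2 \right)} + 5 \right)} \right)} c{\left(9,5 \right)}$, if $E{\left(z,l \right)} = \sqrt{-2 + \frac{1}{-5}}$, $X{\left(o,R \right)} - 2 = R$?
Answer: $\frac{187}{5} \approx 37.4$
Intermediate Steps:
$X{\left(o,R \right)} = 2 + R$
$E{\left(z,l \right)} = \frac{i \sqrt{55}}{5}$ ($E{\left(z,l \right)} = \sqrt{-2 - \frac{1}{5}} = \sqrt{- \frac{11}{5}} = \frac{i \sqrt{55}}{5}$)
$Z{\left(E{\left(2,1 X{\left(0,-2 \right)} + 5 \right)} \right)} c{\left(9,5 \right)} = \left(\frac{i \sqrt{55}}{5}\right)^{2} \left(\left(-3\right) 9 + 2 \cdot 5\right) = - \frac{11 \left(-27 + 10\right)}{5} = \left(- \frac{11}{5}\right) \left(-17\right) = \frac{187}{5}$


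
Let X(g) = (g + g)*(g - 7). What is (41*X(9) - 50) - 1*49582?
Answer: -48156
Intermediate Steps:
X(g) = 2*g*(-7 + g) (X(g) = (2*g)*(-7 + g) = 2*g*(-7 + g))
(41*X(9) - 50) - 1*49582 = (41*(2*9*(-7 + 9)) - 50) - 1*49582 = (41*(2*9*2) - 50) - 49582 = (41*36 - 50) - 49582 = (1476 - 50) - 49582 = 1426 - 49582 = -48156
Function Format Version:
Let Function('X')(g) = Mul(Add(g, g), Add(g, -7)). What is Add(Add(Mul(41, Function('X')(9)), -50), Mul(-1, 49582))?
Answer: -48156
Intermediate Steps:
Function('X')(g) = Mul(2, g, Add(-7, g)) (Function('X')(g) = Mul(Mul(2, g), Add(-7, g)) = Mul(2, g, Add(-7, g)))
Add(Add(Mul(41, Function('X')(9)), -50), Mul(-1, 49582)) = Add(Add(Mul(41, Mul(2, 9, Add(-7, 9))), -50), Mul(-1, 49582)) = Add(Add(Mul(41, Mul(2, 9, 2)), -50), -49582) = Add(Add(Mul(41, 36), -50), -49582) = Add(Add(1476, -50), -49582) = Add(1426, -49582) = -48156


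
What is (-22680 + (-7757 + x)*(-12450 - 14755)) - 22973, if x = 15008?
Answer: -197309108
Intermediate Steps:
(-22680 + (-7757 + x)*(-12450 - 14755)) - 22973 = (-22680 + (-7757 + 15008)*(-12450 - 14755)) - 22973 = (-22680 + 7251*(-27205)) - 22973 = (-22680 - 197263455) - 22973 = -197286135 - 22973 = -197309108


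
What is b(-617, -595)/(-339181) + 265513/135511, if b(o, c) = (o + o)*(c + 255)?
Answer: 33201969693/45962756491 ≈ 0.72237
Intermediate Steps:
b(o, c) = 2*o*(255 + c) (b(o, c) = (2*o)*(255 + c) = 2*o*(255 + c))
b(-617, -595)/(-339181) + 265513/135511 = (2*(-617)*(255 - 595))/(-339181) + 265513/135511 = (2*(-617)*(-340))*(-1/339181) + 265513*(1/135511) = 419560*(-1/339181) + 265513/135511 = -419560/339181 + 265513/135511 = 33201969693/45962756491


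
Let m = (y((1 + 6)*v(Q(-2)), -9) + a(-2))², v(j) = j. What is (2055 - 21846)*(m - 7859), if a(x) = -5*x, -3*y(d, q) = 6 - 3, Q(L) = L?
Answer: 153934398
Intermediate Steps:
y(d, q) = -1 (y(d, q) = -(6 - 3)/3 = -⅓*3 = -1)
m = 81 (m = (-1 - 5*(-2))² = (-1 + 10)² = 9² = 81)
(2055 - 21846)*(m - 7859) = (2055 - 21846)*(81 - 7859) = -19791*(-7778) = 153934398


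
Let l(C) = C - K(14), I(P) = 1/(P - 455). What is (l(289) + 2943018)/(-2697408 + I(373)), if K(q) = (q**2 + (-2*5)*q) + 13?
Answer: -241345516/221187457 ≈ -1.0911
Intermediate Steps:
I(P) = 1/(-455 + P)
K(q) = 13 + q**2 - 10*q (K(q) = (q**2 - 10*q) + 13 = 13 + q**2 - 10*q)
l(C) = -69 + C (l(C) = C - (13 + 14**2 - 10*14) = C - (13 + 196 - 140) = C - 1*69 = C - 69 = -69 + C)
(l(289) + 2943018)/(-2697408 + I(373)) = ((-69 + 289) + 2943018)/(-2697408 + 1/(-455 + 373)) = (220 + 2943018)/(-2697408 + 1/(-82)) = 2943238/(-2697408 - 1/82) = 2943238/(-221187457/82) = 2943238*(-82/221187457) = -241345516/221187457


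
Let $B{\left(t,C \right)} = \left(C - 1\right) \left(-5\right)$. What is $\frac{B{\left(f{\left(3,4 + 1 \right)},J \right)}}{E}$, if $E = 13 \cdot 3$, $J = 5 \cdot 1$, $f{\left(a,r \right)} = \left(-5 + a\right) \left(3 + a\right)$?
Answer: $- \frac{20}{39} \approx -0.51282$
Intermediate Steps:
$J = 5$
$E = 39$
$B{\left(t,C \right)} = 5 - 5 C$ ($B{\left(t,C \right)} = \left(-1 + C\right) \left(-5\right) = 5 - 5 C$)
$\frac{B{\left(f{\left(3,4 + 1 \right)},J \right)}}{E} = \frac{5 - 25}{39} = \left(5 - 25\right) \frac{1}{39} = \left(-20\right) \frac{1}{39} = - \frac{20}{39}$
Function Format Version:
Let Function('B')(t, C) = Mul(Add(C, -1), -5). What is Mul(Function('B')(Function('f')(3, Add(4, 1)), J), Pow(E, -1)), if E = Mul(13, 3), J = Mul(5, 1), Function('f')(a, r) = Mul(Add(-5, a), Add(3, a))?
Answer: Rational(-20, 39) ≈ -0.51282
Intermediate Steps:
J = 5
E = 39
Function('B')(t, C) = Add(5, Mul(-5, C)) (Function('B')(t, C) = Mul(Add(-1, C), -5) = Add(5, Mul(-5, C)))
Mul(Function('B')(Function('f')(3, Add(4, 1)), J), Pow(E, -1)) = Mul(Add(5, Mul(-5, 5)), Pow(39, -1)) = Mul(Add(5, -25), Rational(1, 39)) = Mul(-20, Rational(1, 39)) = Rational(-20, 39)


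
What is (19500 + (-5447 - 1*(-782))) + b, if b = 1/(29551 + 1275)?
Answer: 457303711/30826 ≈ 14835.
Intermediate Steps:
b = 1/30826 ≈ 3.2440e-5
(19500 + (-5447 - 1*(-782))) + b = (19500 + (-5447 - 1*(-782))) + 1/30826 = (19500 + (-5447 + 782)) + 1/30826 = (19500 - 4665) + 1/30826 = 14835 + 1/30826 = 457303711/30826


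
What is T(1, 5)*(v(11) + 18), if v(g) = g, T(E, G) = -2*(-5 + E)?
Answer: 232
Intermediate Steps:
T(E, G) = 10 - 2*E
T(1, 5)*(v(11) + 18) = (10 - 2*1)*(11 + 18) = (10 - 2)*29 = 8*29 = 232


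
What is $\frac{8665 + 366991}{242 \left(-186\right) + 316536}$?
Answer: $\frac{93914}{67881} \approx 1.3835$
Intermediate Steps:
$\frac{8665 + 366991}{242 \left(-186\right) + 316536} = \frac{375656}{-45012 + 316536} = \frac{375656}{271524} = 375656 \cdot \frac{1}{271524} = \frac{93914}{67881}$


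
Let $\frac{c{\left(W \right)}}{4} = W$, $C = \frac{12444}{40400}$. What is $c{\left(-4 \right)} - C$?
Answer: $- \frac{164711}{10100} \approx -16.308$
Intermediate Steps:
$C = \frac{3111}{10100}$ ($C = 12444 \cdot \frac{1}{40400} = \frac{3111}{10100} \approx 0.30802$)
$c{\left(W \right)} = 4 W$
$c{\left(-4 \right)} - C = 4 \left(-4\right) - \frac{3111}{10100} = -16 - \frac{3111}{10100} = - \frac{164711}{10100}$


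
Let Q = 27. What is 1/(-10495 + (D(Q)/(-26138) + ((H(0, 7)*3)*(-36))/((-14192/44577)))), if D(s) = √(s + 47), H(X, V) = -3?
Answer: -24753035264549703916/284973832353989609903225 + 82258272488*√74/284973832353989609903225 ≈ -8.6861e-5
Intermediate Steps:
D(s) = √(47 + s)
1/(-10495 + (D(Q)/(-26138) + ((H(0, 7)*3)*(-36))/((-14192/44577)))) = 1/(-10495 + (√(47 + 27)/(-26138) + (-3*3*(-36))/((-14192/44577)))) = 1/(-10495 + (√74*(-1/26138) + (-9*(-36))/((-14192*1/44577)))) = 1/(-10495 + (-√74/26138 + 324/(-14192/44577))) = 1/(-10495 + (-√74/26138 + 324*(-44577/14192))) = 1/(-10495 + (-√74/26138 - 3610737/3548)) = 1/(-10495 + (-3610737/3548 - √74/26138)) = 1/(-40846997/3548 - √74/26138)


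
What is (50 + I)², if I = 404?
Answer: 206116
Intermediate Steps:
(50 + I)² = (50 + 404)² = 454² = 206116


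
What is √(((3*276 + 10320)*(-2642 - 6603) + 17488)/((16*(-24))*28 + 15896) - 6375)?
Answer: I*√43672165198/1286 ≈ 162.5*I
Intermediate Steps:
√(((3*276 + 10320)*(-2642 - 6603) + 17488)/((16*(-24))*28 + 15896) - 6375) = √(((828 + 10320)*(-9245) + 17488)/(-384*28 + 15896) - 6375) = √((11148*(-9245) + 17488)/(-10752 + 15896) - 6375) = √((-103063260 + 17488)/5144 - 6375) = √(-103045772*1/5144 - 6375) = √(-25761443/1286 - 6375) = √(-33959693/1286) = I*√43672165198/1286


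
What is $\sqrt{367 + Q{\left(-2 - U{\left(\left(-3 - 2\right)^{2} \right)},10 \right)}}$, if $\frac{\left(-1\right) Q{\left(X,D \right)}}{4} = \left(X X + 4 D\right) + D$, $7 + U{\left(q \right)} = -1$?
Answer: $\sqrt{23} \approx 4.7958$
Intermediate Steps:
$U{\left(q \right)} = -8$ ($U{\left(q \right)} = -7 - 1 = -8$)
$Q{\left(X,D \right)} = - 20 D - 4 X^{2}$ ($Q{\left(X,D \right)} = - 4 \left(\left(X X + 4 D\right) + D\right) = - 4 \left(\left(X^{2} + 4 D\right) + D\right) = - 4 \left(X^{2} + 5 D\right) = - 20 D - 4 X^{2}$)
$\sqrt{367 + Q{\left(-2 - U{\left(\left(-3 - 2\right)^{2} \right)},10 \right)}} = \sqrt{367 - \left(200 + 4 \left(-2 - -8\right)^{2}\right)} = \sqrt{367 - \left(200 + 4 \left(-2 + 8\right)^{2}\right)} = \sqrt{367 - \left(200 + 4 \cdot 6^{2}\right)} = \sqrt{367 - 344} = \sqrt{23}$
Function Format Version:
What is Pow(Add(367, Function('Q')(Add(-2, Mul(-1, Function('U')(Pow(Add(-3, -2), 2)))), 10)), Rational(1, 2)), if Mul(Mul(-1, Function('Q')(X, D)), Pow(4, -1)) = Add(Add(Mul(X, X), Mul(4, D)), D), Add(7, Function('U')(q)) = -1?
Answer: Pow(23, Rational(1, 2)) ≈ 4.7958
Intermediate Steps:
Function('U')(q) = -8 (Function('U')(q) = Add(-7, -1) = -8)
Function('Q')(X, D) = Add(Mul(-20, D), Mul(-4, Pow(X, 2))) (Function('Q')(X, D) = Mul(-4, Add(Add(Mul(X, X), Mul(4, D)), D)) = Mul(-4, Add(Add(Pow(X, 2), Mul(4, D)), D)) = Mul(-4, Add(Pow(X, 2), Mul(5, D))) = Add(Mul(-20, D), Mul(-4, Pow(X, 2))))
Pow(Add(367, Function('Q')(Add(-2, Mul(-1, Function('U')(Pow(Add(-3, -2), 2)))), 10)), Rational(1, 2)) = Pow(Add(367, Add(Mul(-20, 10), Mul(-4, Pow(Add(-2, Mul(-1, -8)), 2)))), Rational(1, 2)) = Pow(Add(367, Add(-200, Mul(-4, Pow(Add(-2, 8), 2)))), Rational(1, 2)) = Pow(Add(367, Add(-200, Mul(-4, Pow(6, 2)))), Rational(1, 2)) = Pow(Add(367, Add(-200, Mul(-4, 36))), Rational(1, 2)) = Pow(Add(367, Add(-200, -144)), Rational(1, 2)) = Pow(Add(367, -344), Rational(1, 2)) = Pow(23, Rational(1, 2))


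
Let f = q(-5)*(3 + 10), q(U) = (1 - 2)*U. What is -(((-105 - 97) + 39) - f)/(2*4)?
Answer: 57/2 ≈ 28.500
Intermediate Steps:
q(U) = -U
f = 65 (f = (-1*(-5))*(3 + 10) = 5*13 = 65)
-(((-105 - 97) + 39) - f)/(2*4) = -(((-105 - 97) + 39) - 1*65)/(2*4) = -((-202 + 39) - 65)/8 = -(-163 - 65)/8 = -(-228)/8 = -1*(-57/2) = 57/2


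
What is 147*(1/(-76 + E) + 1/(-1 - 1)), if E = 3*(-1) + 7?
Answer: -1813/24 ≈ -75.542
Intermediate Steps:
E = 4 (E = -3 + 7 = 4)
147*(1/(-76 + E) + 1/(-1 - 1)) = 147*(1/(-76 + 4) + 1/(-1 - 1)) = 147*(1/(-72) + 1/(-2)) = 147*(-1/72 - ½) = 147*(-37/72) = -1813/24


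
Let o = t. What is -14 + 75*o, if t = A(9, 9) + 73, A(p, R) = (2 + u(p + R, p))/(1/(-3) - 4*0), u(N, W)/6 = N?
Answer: -19289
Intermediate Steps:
u(N, W) = 6*N
A(p, R) = -6 - 18*R - 18*p (A(p, R) = (2 + 6*(p + R))/(1/(-3) - 4*0) = (2 + 6*(R + p))/(1*(-⅓) + 0) = (2 + (6*R + 6*p))/(-⅓ + 0) = (2 + 6*R + 6*p)/(-⅓) = (2 + 6*R + 6*p)*(-3) = -6 - 18*R - 18*p)
t = -257 (t = (-6 - 18*9 - 18*9) + 73 = (-6 - 162 - 162) + 73 = -330 + 73 = -257)
o = -257
-14 + 75*o = -14 + 75*(-257) = -14 - 19275 = -19289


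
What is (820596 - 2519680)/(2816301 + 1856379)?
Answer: -424771/1168170 ≈ -0.36362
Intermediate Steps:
(820596 - 2519680)/(2816301 + 1856379) = -1699084/4672680 = -1699084*1/4672680 = -424771/1168170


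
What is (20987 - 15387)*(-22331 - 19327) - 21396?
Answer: -233306196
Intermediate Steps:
(20987 - 15387)*(-22331 - 19327) - 21396 = 5600*(-41658) - 21396 = -233284800 - 21396 = -233306196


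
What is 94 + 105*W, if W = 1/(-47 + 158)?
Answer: 3513/37 ≈ 94.946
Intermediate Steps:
W = 1/111 ≈ 0.0090090
94 + 105*W = 94 + 105*(1/111) = 94 + 35/37 = 3513/37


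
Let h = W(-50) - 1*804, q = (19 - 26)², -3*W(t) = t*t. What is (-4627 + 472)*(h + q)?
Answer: 6599525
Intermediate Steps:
W(t) = -t²/3 (W(t) = -t*t/3 = -t²/3)
q = 49 (q = (-7)² = 49)
h = -4912/3 (h = -⅓*(-50)² - 1*804 = -⅓*2500 - 804 = -2500/3 - 804 = -4912/3 ≈ -1637.3)
(-4627 + 472)*(h + q) = (-4627 + 472)*(-4912/3 + 49) = -4155*(-4765/3) = 6599525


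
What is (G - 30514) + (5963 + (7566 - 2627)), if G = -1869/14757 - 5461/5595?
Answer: -539787988004/27521805 ≈ -19613.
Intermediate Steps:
G = -30348344/27521805 (G = -1869*1/14757 - 5461*1/5595 = -623/4919 - 5461/5595 = -30348344/27521805 ≈ -1.1027)
(G - 30514) + (5963 + (7566 - 2627)) = (-30348344/27521805 - 30514) + (5963 + (7566 - 2627)) = -839830706114/27521805 + (5963 + 4939) = -839830706114/27521805 + 10902 = -539787988004/27521805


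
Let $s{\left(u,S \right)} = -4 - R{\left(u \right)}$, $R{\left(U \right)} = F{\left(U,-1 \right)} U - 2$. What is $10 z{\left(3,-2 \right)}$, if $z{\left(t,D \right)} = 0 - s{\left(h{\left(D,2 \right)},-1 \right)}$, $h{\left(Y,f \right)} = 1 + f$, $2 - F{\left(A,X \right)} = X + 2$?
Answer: $50$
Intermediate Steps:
$F{\left(A,X \right)} = - X$ ($F{\left(A,X \right)} = 2 - \left(X + 2\right) = 2 - \left(2 + X\right) = - X$)
$R{\left(U \right)} = -2 + U$ ($R{\left(U \right)} = \left(-1\right) \left(-1\right) U - 2 = 1 U - 2 = U - 2 = -2 + U$)
$s{\left(u,S \right)} = -2 - u$ ($s{\left(u,S \right)} = -4 - \left(-2 + u\right) = -2 - u$)
$z{\left(t,D \right)} = 5$ ($z{\left(t,D \right)} = 0 - \left(-2 - \left(1 + 2\right)\right) = 0 - \left(-2 - 3\right) = 0 - -5 = 0 + 5 = 5$)
$10 z{\left(3,-2 \right)} = 10 \cdot 5 = 50$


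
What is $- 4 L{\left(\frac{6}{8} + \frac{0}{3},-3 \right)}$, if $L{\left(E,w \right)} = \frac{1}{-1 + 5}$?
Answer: $-1$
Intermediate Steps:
$L{\left(E,w \right)} = \frac{1}{4}$
$- 4 L{\left(\frac{6}{8} + \frac{0}{3},-3 \right)} = \left(-4\right) \frac{1}{4} = -1$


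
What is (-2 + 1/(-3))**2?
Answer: 49/9 ≈ 5.4444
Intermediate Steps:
(-2 + 1/(-3))**2 = (-2 - 1/3)**2 = (-7/3)**2 = 49/9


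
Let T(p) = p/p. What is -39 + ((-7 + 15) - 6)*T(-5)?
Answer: -37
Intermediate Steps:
T(p) = 1
-39 + ((-7 + 15) - 6)*T(-5) = -39 + ((-7 + 15) - 6)*1 = -39 + (8 - 6)*1 = -39 + 2*1 = -39 + 2 = -37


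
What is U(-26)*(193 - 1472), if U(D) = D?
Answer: 33254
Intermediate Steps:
U(-26)*(193 - 1472) = -26*(193 - 1472) = -26*(-1279) = 33254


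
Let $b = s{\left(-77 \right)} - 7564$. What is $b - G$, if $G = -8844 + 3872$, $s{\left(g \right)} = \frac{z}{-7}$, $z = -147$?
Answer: $-2571$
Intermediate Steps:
$s{\left(g \right)} = 21$ ($s{\left(g \right)} = - \frac{147}{-7} = \left(-147\right) \left(- \frac{1}{7}\right) = 21$)
$G = -4972$
$b = -7543$ ($b = 21 - 7564 = -7543$)
$b - G = -7543 - -4972 = -7543 + 4972 = -2571$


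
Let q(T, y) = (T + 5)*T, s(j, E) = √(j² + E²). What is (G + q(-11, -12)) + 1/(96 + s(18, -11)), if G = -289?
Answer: -1955837/8771 - √445/8771 ≈ -222.99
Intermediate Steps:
s(j, E) = √(E² + j²)
q(T, y) = T*(5 + T) (q(T, y) = (5 + T)*T = T*(5 + T))
(G + q(-11, -12)) + 1/(96 + s(18, -11)) = (-289 - 11*(5 - 11)) + 1/(96 + √((-11)² + 18²)) = (-289 - 11*(-6)) + 1/(96 + √(121 + 324)) = (-289 + 66) + 1/(96 + √445) = -223 + 1/(96 + √445)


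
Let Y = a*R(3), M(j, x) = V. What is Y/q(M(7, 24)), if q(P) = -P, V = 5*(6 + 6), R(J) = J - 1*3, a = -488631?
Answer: 0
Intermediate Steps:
R(J) = -3 + J (R(J) = J - 3 = -3 + J)
V = 60 (V = 5*12 = 60)
M(j, x) = 60
Y = 0 (Y = -488631*(-3 + 3) = -488631*0 = 0)
Y/q(M(7, 24)) = 0/((-1*60)) = 0/(-60) = 0*(-1/60) = 0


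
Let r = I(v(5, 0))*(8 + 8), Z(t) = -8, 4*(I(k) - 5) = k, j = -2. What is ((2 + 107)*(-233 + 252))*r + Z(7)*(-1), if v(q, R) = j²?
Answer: 198824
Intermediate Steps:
v(q, R) = 4 (v(q, R) = (-2)² = 4)
I(k) = 5 + k/4
r = 96 (r = (5 + (¼)*4)*(8 + 8) = (5 + 1)*16 = 6*16 = 96)
((2 + 107)*(-233 + 252))*r + Z(7)*(-1) = ((2 + 107)*(-233 + 252))*96 - 8*(-1) = (109*19)*96 + 8 = 2071*96 + 8 = 198816 + 8 = 198824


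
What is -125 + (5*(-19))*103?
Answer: -9910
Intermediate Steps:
-125 + (5*(-19))*103 = -125 - 95*103 = -125 - 9785 = -9910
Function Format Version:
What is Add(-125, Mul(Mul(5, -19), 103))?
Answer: -9910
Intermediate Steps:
Add(-125, Mul(Mul(5, -19), 103)) = Add(-125, Mul(-95, 103)) = Add(-125, -9785) = -9910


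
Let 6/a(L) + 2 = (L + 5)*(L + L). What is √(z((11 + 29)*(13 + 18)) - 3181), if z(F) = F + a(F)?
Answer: 168*I*√163903596031/1543799 ≈ 44.057*I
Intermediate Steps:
a(L) = 6/(-2 + 2*L*(5 + L)) (a(L) = 6/(-2 + (L + 5)*(L + L)) = 6/(-2 + (5 + L)*(2*L)) = 6/(-2 + 2*L*(5 + L)))
z(F) = F + 3/(-1 + F² + 5*F)
√(z((11 + 29)*(13 + 18)) - 3181) = √(((11 + 29)*(13 + 18) + 3/(-1 + ((11 + 29)*(13 + 18))² + 5*((11 + 29)*(13 + 18)))) - 3181) = √((40*31 + 3/(-1 + (40*31)² + 5*(40*31))) - 3181) = √((1240 + 3/(-1 + 1240² + 5*1240)) - 3181) = √((1240 + 3/(-1 + 1537600 + 6200)) - 3181) = √((1240 + 3/1543799) - 3181) = √(1914310763/1543799 - 3181) = √(-2996513856/1543799) = 168*I*√163903596031/1543799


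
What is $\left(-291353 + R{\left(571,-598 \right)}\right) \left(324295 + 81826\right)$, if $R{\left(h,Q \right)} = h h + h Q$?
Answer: $-124585739170$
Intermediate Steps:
$R{\left(h,Q \right)} = h^{2} + Q h$
$\left(-291353 + R{\left(571,-598 \right)}\right) \left(324295 + 81826\right) = \left(-291353 + 571 \left(-598 + 571\right)\right) \left(324295 + 81826\right) = \left(-291353 + 571 \left(-27\right)\right) 406121 = \left(-291353 - 15417\right) 406121 = \left(-306770\right) 406121 = -124585739170$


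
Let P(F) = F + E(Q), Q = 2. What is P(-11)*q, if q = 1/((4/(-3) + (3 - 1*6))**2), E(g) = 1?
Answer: -90/169 ≈ -0.53254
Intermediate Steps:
P(F) = 1 + F (P(F) = F + 1 = 1 + F)
q = 9/169 (q = 1/((4*(-1/3) + (3 - 6))**2) = 1/((-4/3 - 3)**2) = 1/((-13/3)**2) = 1/(169/9) = 9/169 ≈ 0.053254)
P(-11)*q = (1 - 11)*(9/169) = -10*9/169 = -90/169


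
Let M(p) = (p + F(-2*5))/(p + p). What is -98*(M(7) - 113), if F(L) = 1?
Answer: 11018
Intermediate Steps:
M(p) = (1 + p)/(2*p) (M(p) = (p + 1)/(p + p) = (1 + p)/((2*p)) = (1 + p)*(1/(2*p)) = (1 + p)/(2*p))
-98*(M(7) - 113) = -98*((1/2)*(1 + 7)/7 - 113) = -98*((1/2)*(1/7)*8 - 113) = -98*(4/7 - 113) = -98*(-787/7) = 11018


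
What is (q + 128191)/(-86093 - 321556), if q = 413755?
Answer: -541946/407649 ≈ -1.3294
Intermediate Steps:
(q + 128191)/(-86093 - 321556) = (413755 + 128191)/(-86093 - 321556) = 541946/(-407649) = 541946*(-1/407649) = -541946/407649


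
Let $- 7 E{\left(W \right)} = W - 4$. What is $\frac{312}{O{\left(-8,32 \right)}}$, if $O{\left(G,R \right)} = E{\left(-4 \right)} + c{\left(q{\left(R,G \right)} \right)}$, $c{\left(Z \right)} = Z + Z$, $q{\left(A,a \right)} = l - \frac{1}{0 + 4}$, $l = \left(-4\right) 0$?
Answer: $\frac{1456}{3} \approx 485.33$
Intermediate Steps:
$l = 0$
$q{\left(A,a \right)} = - \frac{1}{4}$ ($q{\left(A,a \right)} = 0 - \frac{1}{0 + 4} = 0 - \frac{1}{4} = - \frac{1}{4}$)
$c{\left(Z \right)} = 2 Z$
$E{\left(W \right)} = \frac{4}{7} - \frac{W}{7}$ ($E{\left(W \right)} = - \frac{W - 4}{7} = - \frac{-4 + W}{7} = \frac{4}{7} - \frac{W}{7}$)
$O{\left(G,R \right)} = \frac{9}{14}$ ($O{\left(G,R \right)} = \left(\frac{4}{7} - - \frac{4}{7}\right) + 2 \left(- \frac{1}{4}\right) = \left(\frac{4}{7} + \frac{4}{7}\right) - \frac{1}{2} = \frac{8}{7} - \frac{1}{2} = \frac{9}{14}$)
$\frac{312}{O{\left(-8,32 \right)}} = \frac{312}{\frac{9}{14}} = 312 \cdot \frac{14}{9} = \frac{1456}{3}$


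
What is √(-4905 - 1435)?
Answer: 2*I*√1585 ≈ 79.624*I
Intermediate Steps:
√(-4905 - 1435) = √(-6340) = 2*I*√1585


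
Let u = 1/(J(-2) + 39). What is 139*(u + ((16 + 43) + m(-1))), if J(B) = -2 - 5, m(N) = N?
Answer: 258123/32 ≈ 8066.3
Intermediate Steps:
J(B) = -7
u = 1/32 (u = 1/(-7 + 39) = 1/32 ≈ 0.031250)
139*(u + ((16 + 43) + m(-1))) = 139*(1/32 + ((16 + 43) - 1)) = 139*(1/32 + (59 - 1)) = 139*(1/32 + 58) = 139*(1857/32) = 258123/32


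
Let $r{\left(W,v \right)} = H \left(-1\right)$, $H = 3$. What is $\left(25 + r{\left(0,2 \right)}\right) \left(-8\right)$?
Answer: $-176$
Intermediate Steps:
$r{\left(W,v \right)} = -3$ ($r{\left(W,v \right)} = 3 \left(-1\right) = -3$)
$\left(25 + r{\left(0,2 \right)}\right) \left(-8\right) = \left(25 - 3\right) \left(-8\right) = 22 \left(-8\right) = -176$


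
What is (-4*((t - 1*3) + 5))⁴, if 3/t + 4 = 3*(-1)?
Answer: 3748096/2401 ≈ 1561.1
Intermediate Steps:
t = -3/7 (t = 3/(-4 + 3*(-1)) = 3/(-4 - 3) = 3/(-7) = 3*(-⅐) = -3/7 ≈ -0.42857)
(-4*((t - 1*3) + 5))⁴ = (-4*((-3/7 - 1*3) + 5))⁴ = (-4*((-3/7 - 3) + 5))⁴ = (-4*(-24/7 + 5))⁴ = (-4*11/7)⁴ = (-44/7)⁴ = 3748096/2401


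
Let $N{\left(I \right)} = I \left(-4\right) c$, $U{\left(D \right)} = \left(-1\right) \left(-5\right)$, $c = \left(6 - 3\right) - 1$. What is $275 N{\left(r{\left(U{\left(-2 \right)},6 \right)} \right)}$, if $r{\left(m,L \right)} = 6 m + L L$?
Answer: $-145200$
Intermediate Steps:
$c = 2$ ($c = 3 - 1 = 2$)
$U{\left(D \right)} = 5$
$r{\left(m,L \right)} = L^{2} + 6 m$ ($r{\left(m,L \right)} = 6 m + L^{2} = L^{2} + 6 m$)
$N{\left(I \right)} = - 8 I$ ($N{\left(I \right)} = I \left(-4\right) 2 = - 4 I 2 = - 8 I$)
$275 N{\left(r{\left(U{\left(-2 \right)},6 \right)} \right)} = 275 \left(- 8 \left(6^{2} + 6 \cdot 5\right)\right) = 275 \left(- 8 \left(36 + 30\right)\right) = 275 \left(\left(-8\right) 66\right) = 275 \left(-528\right) = -145200$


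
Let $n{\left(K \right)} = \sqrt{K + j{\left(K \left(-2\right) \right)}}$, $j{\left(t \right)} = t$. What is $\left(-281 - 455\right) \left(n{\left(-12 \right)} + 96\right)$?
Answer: $-70656 - 1472 \sqrt{3} \approx -73206.0$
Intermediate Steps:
$n{\left(K \right)} = \sqrt{- K}$ ($n{\left(K \right)} = \sqrt{K + K \left(-2\right)} = \sqrt{K - 2 K} = \sqrt{- K}$)
$\left(-281 - 455\right) \left(n{\left(-12 \right)} + 96\right) = \left(-281 - 455\right) \left(\sqrt{\left(-1\right) \left(-12\right)} + 96\right) = - 736 \left(\sqrt{12} + 96\right) = - 736 \left(2 \sqrt{3} + 96\right) = - 736 \left(96 + 2 \sqrt{3}\right) = -70656 - 1472 \sqrt{3}$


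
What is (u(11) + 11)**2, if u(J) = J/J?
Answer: 144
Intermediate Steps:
u(J) = 1
(u(11) + 11)**2 = (1 + 11)**2 = 12**2 = 144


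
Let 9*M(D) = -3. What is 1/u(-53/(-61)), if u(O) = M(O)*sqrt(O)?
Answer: -3*sqrt(3233)/53 ≈ -3.2185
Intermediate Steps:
M(D) = -1/3 (M(D) = (1/9)*(-3) = -1/3)
u(O) = -sqrt(O)/3
1/u(-53/(-61)) = 1/(-sqrt(53)*sqrt(-1/(-61))/3) = 1/(-sqrt(3233)/61/3) = 1/(-sqrt(3233)/183) = -3*sqrt(3233)/53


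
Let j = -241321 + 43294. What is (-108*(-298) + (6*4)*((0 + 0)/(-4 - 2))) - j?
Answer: 230211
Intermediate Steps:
j = -198027
(-108*(-298) + (6*4)*((0 + 0)/(-4 - 2))) - j = (-108*(-298) + (6*4)*((0 + 0)/(-4 - 2))) - 1*(-198027) = (32184 + 24*(0/(-6))) + 198027 = (32184 + 24*(0*(-1/6))) + 198027 = (32184 + 24*0) + 198027 = (32184 + 0) + 198027 = 32184 + 198027 = 230211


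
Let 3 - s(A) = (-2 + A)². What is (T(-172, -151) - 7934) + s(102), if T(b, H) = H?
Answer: -18082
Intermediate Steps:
s(A) = 3 - (-2 + A)²
(T(-172, -151) - 7934) + s(102) = (-151 - 7934) + (3 - (-2 + 102)²) = -8085 + (3 - 1*100²) = -8085 + (3 - 1*10000) = -8085 + (3 - 10000) = -8085 - 9997 = -18082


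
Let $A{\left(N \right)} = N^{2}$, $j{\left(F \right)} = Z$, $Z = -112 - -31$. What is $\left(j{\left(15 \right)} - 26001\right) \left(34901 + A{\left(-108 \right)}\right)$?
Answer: $-1214508330$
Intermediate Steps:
$Z = -81$ ($Z = -112 + 31 = -81$)
$j{\left(F \right)} = -81$
$\left(j{\left(15 \right)} - 26001\right) \left(34901 + A{\left(-108 \right)}\right) = \left(-81 - 26001\right) \left(34901 + \left(-108\right)^{2}\right) = - 26082 \left(34901 + 11664\right) = \left(-26082\right) 46565 = -1214508330$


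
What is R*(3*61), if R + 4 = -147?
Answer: -27633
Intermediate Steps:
R = -151 (R = -4 - 147 = -151)
R*(3*61) = -453*61 = -151*183 = -27633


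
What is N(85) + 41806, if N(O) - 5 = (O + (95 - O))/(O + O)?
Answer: 1421593/34 ≈ 41812.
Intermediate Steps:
N(O) = 5 + 95/(2*O) (N(O) = 5 + (O + (95 - O))/(O + O) = 5 + 95/((2*O)) = 5 + 95*(1/(2*O)) = 5 + 95/(2*O))
N(85) + 41806 = (5 + (95/2)/85) + 41806 = (5 + (95/2)*(1/85)) + 41806 = (5 + 19/34) + 41806 = 189/34 + 41806 = 1421593/34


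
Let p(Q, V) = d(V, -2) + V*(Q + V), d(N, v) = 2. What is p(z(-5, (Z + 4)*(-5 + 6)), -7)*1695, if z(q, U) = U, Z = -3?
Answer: 74580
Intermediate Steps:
p(Q, V) = 2 + V*(Q + V)
p(z(-5, (Z + 4)*(-5 + 6)), -7)*1695 = (2 + (-7)**2 + ((-3 + 4)*(-5 + 6))*(-7))*1695 = (2 + 49 + (1*1)*(-7))*1695 = (2 + 49 + 1*(-7))*1695 = (2 + 49 - 7)*1695 = 44*1695 = 74580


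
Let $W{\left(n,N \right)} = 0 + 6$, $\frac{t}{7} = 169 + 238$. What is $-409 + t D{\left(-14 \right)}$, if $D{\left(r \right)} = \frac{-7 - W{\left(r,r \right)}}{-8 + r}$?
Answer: $\frac{2549}{2} \approx 1274.5$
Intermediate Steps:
$t = 2849$ ($t = 7 \left(169 + 238\right) = 7 \cdot 407 = 2849$)
$W{\left(n,N \right)} = 6$
$D{\left(r \right)} = - \frac{13}{-8 + r}$ ($D{\left(r \right)} = \frac{-7 - 6}{-8 + r} = - \frac{13}{-8 + r}$)
$-409 + t D{\left(-14 \right)} = -409 + 2849 \left(- \frac{13}{-8 - 14}\right) = -409 + 2849 \left(- \frac{13}{-22}\right) = -409 + 2849 \left(\left(-13\right) \left(- \frac{1}{22}\right)\right) = -409 + 2849 \cdot \frac{13}{22} = -409 + \frac{3367}{2} = \frac{2549}{2}$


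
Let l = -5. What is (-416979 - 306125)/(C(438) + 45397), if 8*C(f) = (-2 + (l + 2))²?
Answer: -5784832/363201 ≈ -15.927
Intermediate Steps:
C(f) = 25/8 (C(f) = (-2 + (-5 + 2))²/8 = (-2 - 3)²/8 = (⅛)*(-5)² = (⅛)*25 = 25/8)
(-416979 - 306125)/(C(438) + 45397) = (-416979 - 306125)/(25/8 + 45397) = -723104/363201/8 = -723104*8/363201 = -5784832/363201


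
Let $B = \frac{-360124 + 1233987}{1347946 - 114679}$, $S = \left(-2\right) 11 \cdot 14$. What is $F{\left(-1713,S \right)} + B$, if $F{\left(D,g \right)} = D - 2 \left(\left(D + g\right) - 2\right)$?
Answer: $\frac{2878085774}{1233267} \approx 2333.7$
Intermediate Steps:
$S = -308$ ($S = \left(-22\right) 14 = -308$)
$B = \frac{873863}{1233267}$ ($B = \frac{873863}{1347946 + \left(-1157552 + 1042873\right)} = \frac{873863}{1347946 - 114679} = \frac{873863}{1233267} \approx 0.70858$)
$F{\left(D,g \right)} = 4 - D - 2 g$ ($F{\left(D,g \right)} = D - 2 \left(-2 + D + g\right) = D - \left(-4 + 2 D + 2 g\right) = 4 - D - 2 g$)
$F{\left(-1713,S \right)} + B = \left(4 - -1713 - -616\right) + \frac{873863}{1233267} = \left(4 + 1713 + 616\right) + \frac{873863}{1233267} = 2333 + \frac{873863}{1233267} = \frac{2878085774}{1233267}$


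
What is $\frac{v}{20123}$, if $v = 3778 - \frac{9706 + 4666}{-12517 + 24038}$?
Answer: $\frac{43511966}{231837083} \approx 0.18768$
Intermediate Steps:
$v = \frac{43511966}{11521}$ ($v = 3778 - \frac{14372}{11521} = \frac{43511966}{11521} \approx 3776.8$)
$\frac{v}{20123} = \frac{43511966}{11521 \cdot 20123} = \frac{43511966}{11521} \cdot \frac{1}{20123} = \frac{43511966}{231837083}$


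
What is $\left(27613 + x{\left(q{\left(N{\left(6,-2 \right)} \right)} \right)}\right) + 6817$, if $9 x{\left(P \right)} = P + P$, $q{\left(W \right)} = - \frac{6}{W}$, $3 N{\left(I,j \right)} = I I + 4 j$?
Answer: $\frac{241009}{7} \approx 34430.0$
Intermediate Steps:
$N{\left(I,j \right)} = \frac{I^{2}}{3} + \frac{4 j}{3}$ ($N{\left(I,j \right)} = \frac{I I + 4 j}{3} = \frac{I^{2} + 4 j}{3} = \frac{I^{2}}{3} + \frac{4 j}{3}$)
$x{\left(P \right)} = \frac{2 P}{9}$ ($x{\left(P \right)} = \frac{P + P}{9} = \frac{2 P}{9}$)
$\left(27613 + x{\left(q{\left(N{\left(6,-2 \right)} \right)} \right)}\right) + 6817 = \left(27613 + \frac{2 \left(- \frac{6}{\frac{6^{2}}{3} + \frac{4}{3} \left(-2\right)}\right)}{9}\right) + 6817 = \left(27613 + \frac{2 \left(- \frac{6}{\frac{1}{3} \cdot 36 - \frac{8}{3}}\right)}{9}\right) + 6817 = \left(27613 + \frac{2 \left(- \frac{6}{12 - \frac{8}{3}}\right)}{9}\right) + 6817 = \left(27613 + \frac{2 \left(- \frac{6}{\frac{28}{3}}\right)}{9}\right) + 6817 = \left(27613 + \frac{2 \left(\left(-6\right) \frac{3}{28}\right)}{9}\right) + 6817 = \left(27613 + \frac{2}{9} \left(- \frac{9}{14}\right)\right) + 6817 = \left(27613 - \frac{1}{7}\right) + 6817 = \frac{193290}{7} + 6817 = \frac{241009}{7}$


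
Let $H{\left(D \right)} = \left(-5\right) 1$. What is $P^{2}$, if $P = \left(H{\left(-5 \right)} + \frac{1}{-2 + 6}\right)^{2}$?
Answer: $\frac{130321}{256} \approx 509.07$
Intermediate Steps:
$H{\left(D \right)} = -5$
$P = \frac{361}{16}$ ($P = \left(-5 + \frac{1}{-2 + 6}\right)^{2} = \left(-5 + \frac{1}{4}\right)^{2} = \left(- \frac{19}{4}\right)^{2} = \frac{361}{16} \approx 22.563$)
$P^{2} = \left(\frac{361}{16}\right)^{2} = \frac{130321}{256}$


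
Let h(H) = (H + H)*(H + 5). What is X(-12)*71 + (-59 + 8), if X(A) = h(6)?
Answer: 9321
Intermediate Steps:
h(H) = 2*H*(5 + H) (h(H) = (2*H)*(5 + H) = 2*H*(5 + H))
X(A) = 132 (X(A) = 2*6*(5 + 6) = 2*6*11 = 132)
X(-12)*71 + (-59 + 8) = 132*71 + (-59 + 8) = 9372 - 51 = 9321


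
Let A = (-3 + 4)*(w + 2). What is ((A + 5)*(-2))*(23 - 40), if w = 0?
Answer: 238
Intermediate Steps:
A = 2 (A = (-3 + 4)*(0 + 2) = 1*2 = 2)
((A + 5)*(-2))*(23 - 40) = ((2 + 5)*(-2))*(23 - 40) = (7*(-2))*(-17) = -14*(-17) = 238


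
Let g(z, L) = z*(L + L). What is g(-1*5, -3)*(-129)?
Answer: -3870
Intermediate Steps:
g(z, L) = 2*L*z (g(z, L) = z*(2*L) = 2*L*z)
g(-1*5, -3)*(-129) = (2*(-3)*(-1*5))*(-129) = (2*(-3)*(-5))*(-129) = 30*(-129) = -3870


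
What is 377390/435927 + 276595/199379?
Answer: 195818869375/86914689333 ≈ 2.2530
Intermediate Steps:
377390/435927 + 276595/199379 = 195818869375/86914689333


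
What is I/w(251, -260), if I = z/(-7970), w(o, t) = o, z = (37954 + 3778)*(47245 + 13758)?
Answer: -1272888598/1000235 ≈ -1272.6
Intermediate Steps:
z = 2545777196 (z = 41732*61003 = 2545777196)
I = -1272888598/3985 (I = 2545777196/(-7970) = 2545777196*(-1/7970) = -1272888598/3985 ≈ -3.1942e+5)
I/w(251, -260) = -1272888598/3985/251 = -1272888598/3985*1/251 = -1272888598/1000235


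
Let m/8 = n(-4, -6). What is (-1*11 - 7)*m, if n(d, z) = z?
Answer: 864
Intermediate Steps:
m = -48 (m = 8*(-6) = -48)
(-1*11 - 7)*m = (-1*11 - 7)*(-48) = (-11 - 7)*(-48) = -18*(-48) = 864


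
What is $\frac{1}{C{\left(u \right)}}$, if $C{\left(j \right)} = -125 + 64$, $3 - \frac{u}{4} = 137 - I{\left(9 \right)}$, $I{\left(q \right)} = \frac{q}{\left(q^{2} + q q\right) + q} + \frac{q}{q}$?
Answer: $- \frac{1}{61} \approx -0.016393$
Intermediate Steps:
$I{\left(q \right)} = 1 + \frac{q}{q + 2 q^{2}}$ ($I{\left(q \right)} = \frac{q}{\left(q^{2} + q^{2}\right) + q} + 1 = \frac{q}{2 q^{2} + q} + 1 = \frac{q}{q + 2 q^{2}} + 1 = 1 + \frac{q}{q + 2 q^{2}}$)
$u = - \frac{10104}{19}$ ($u = 12 - 4 \left(137 - \frac{2 \left(1 + 9\right)}{1 + 2 \cdot 9}\right) = 12 - 4 \left(137 - 2 \frac{1}{1 + 18} \cdot 10\right) = 12 - 4 \left(137 - 2 \cdot \frac{1}{19} \cdot 10\right) = 12 - 4 \left(137 - \frac{20}{19}\right) = 12 - \frac{10332}{19} = - \frac{10104}{19} \approx -531.79$)
$C{\left(j \right)} = -61$
$\frac{1}{C{\left(u \right)}} = \frac{1}{-61} = - \frac{1}{61}$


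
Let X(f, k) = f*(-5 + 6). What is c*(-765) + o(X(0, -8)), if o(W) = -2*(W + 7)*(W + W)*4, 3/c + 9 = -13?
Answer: 2295/22 ≈ 104.32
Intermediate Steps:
c = -3/22 (c = 3/(-9 - 13) = 3/(-22) = 3*(-1/22) = -3/22 ≈ -0.13636)
X(f, k) = f (X(f, k) = f*1 = f)
o(W) = -16*W*(7 + W) (o(W) = -2*(7 + W)*2*W*4 = -4*W*(7 + W)*4 = -16*W*(7 + W))
c*(-765) + o(X(0, -8)) = -3/22*(-765) - 16*0*(7 + 0) = 2295/22 - 16*0*7 = 2295/22 + 0 = 2295/22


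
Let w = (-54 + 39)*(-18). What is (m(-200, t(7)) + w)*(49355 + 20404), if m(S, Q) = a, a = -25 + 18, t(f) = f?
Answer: 18346617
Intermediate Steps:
a = -7
m(S, Q) = -7
w = 270 (w = -15*(-18) = 270)
(m(-200, t(7)) + w)*(49355 + 20404) = (-7 + 270)*(49355 + 20404) = 263*69759 = 18346617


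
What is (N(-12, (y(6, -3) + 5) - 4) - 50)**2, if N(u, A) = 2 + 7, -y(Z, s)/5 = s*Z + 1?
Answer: 1681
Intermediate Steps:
y(Z, s) = -5 - 5*Z*s (y(Z, s) = -5*(s*Z + 1) = -5*(Z*s + 1) = -5*(1 + Z*s) = -5 - 5*Z*s)
N(u, A) = 9
(N(-12, (y(6, -3) + 5) - 4) - 50)**2 = (9 - 50)**2 = (-41)**2 = 1681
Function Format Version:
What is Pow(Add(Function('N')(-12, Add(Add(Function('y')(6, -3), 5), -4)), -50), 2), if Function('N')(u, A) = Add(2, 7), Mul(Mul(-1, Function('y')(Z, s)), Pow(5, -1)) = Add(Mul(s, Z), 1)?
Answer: 1681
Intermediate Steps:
Function('y')(Z, s) = Add(-5, Mul(-5, Z, s)) (Function('y')(Z, s) = Mul(-5, Add(Mul(s, Z), 1)) = Mul(-5, Add(Mul(Z, s), 1)) = Mul(-5, Add(1, Mul(Z, s))) = Add(-5, Mul(-5, Z, s)))
Function('N')(u, A) = 9
Pow(Add(Function('N')(-12, Add(Add(Function('y')(6, -3), 5), -4)), -50), 2) = Pow(Add(9, -50), 2) = Pow(-41, 2) = 1681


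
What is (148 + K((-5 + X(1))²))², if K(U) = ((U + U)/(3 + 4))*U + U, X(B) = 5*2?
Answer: 6056521/49 ≈ 1.2360e+5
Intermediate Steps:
X(B) = 10
K(U) = U + 2*U²/7 (K(U) = ((2*U)/7)*U + U = ((2*U)*(⅐))*U + U = (2*U/7)*U + U = 2*U²/7 + U = U + 2*U²/7)
(148 + K((-5 + X(1))²))² = (148 + (-5 + 10)²*(7 + 2*(-5 + 10)²)/7)² = (148 + (⅐)*5²*(7 + 2*5²))² = (148 + (⅐)*25*(7 + 2*25))² = (148 + (⅐)*25*(7 + 50))² = (148 + (⅐)*25*57)² = (148 + 1425/7)² = (2461/7)² = 6056521/49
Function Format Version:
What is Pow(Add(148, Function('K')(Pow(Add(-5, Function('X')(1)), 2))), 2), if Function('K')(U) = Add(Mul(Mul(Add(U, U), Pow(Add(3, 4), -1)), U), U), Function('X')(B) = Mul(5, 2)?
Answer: Rational(6056521, 49) ≈ 1.2360e+5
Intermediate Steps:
Function('X')(B) = 10
Function('K')(U) = Add(U, Mul(Rational(2, 7), Pow(U, 2))) (Function('K')(U) = Add(Mul(Mul(Mul(2, U), Pow(7, -1)), U), U) = Add(Mul(Mul(Mul(2, U), Rational(1, 7)), U), U) = Add(Mul(Mul(Rational(2, 7), U), U), U) = Add(Mul(Rational(2, 7), Pow(U, 2)), U) = Add(U, Mul(Rational(2, 7), Pow(U, 2))))
Pow(Add(148, Function('K')(Pow(Add(-5, Function('X')(1)), 2))), 2) = Pow(Add(148, Mul(Rational(1, 7), Pow(Add(-5, 10), 2), Add(7, Mul(2, Pow(Add(-5, 10), 2))))), 2) = Pow(Add(148, Mul(Rational(1, 7), Pow(5, 2), Add(7, Mul(2, Pow(5, 2))))), 2) = Pow(Add(148, Mul(Rational(1, 7), 25, Add(7, Mul(2, 25)))), 2) = Pow(Add(148, Mul(Rational(1, 7), 25, Add(7, 50))), 2) = Pow(Add(148, Mul(Rational(1, 7), 25, 57)), 2) = Pow(Add(148, Rational(1425, 7)), 2) = Pow(Rational(2461, 7), 2) = Rational(6056521, 49)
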